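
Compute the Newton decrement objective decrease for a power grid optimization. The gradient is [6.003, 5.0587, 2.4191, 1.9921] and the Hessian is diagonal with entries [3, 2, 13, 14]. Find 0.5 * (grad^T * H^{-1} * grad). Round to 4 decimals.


Step 1: H is diagonal, so H^(-1) * g = [2.001, 2.5294, 0.1861, 0.1423].
Step 2: g^T H^(-1) g = sum_i g_i^2 / H_ii
  = (6.003)^2/3 + (5.0587)^2/2 + (2.4191)^2/13 + (1.9921)^2/14
  = 12.012 + 12.7952 + 0.4502 + 0.2835 = 25.5408
Step 3: Objective decrease = 0.5 * g^T H^(-1) g = 12.7704


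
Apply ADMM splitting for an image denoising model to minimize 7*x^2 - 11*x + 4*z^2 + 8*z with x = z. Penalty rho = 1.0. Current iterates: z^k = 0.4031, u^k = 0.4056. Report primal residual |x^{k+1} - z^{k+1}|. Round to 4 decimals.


ADMM iteration with rho = 1.0, z^k = 0.4031, u^k = 0.4056
Step 1: x-update.
Minimize 7*x^2 - 11*x + (1.0/2)*(x - 0.4031 + 0.4056)^2
FOC: (2*7 + 1.0)*x = 11 + 1.0*(0.4031 - 0.4056)
x^{k+1} = 0.7332
Step 2: z-update.
Minimize 4*z^2 + 8*z + (1.0/2)*(0.7332 - z + 0.4056)^2
FOC: (2*4 + 1.0)*z = -8 + 1.0*(0.7332 + 0.4056)
z^{k+1} = -0.7624
Step 3: u-update.
u^{k+1} = 0.4056 + 0.7332 + 0.7624 = 1.9011
Step 4: Primal residual = |0.7332 + 0.7624| = 1.4955


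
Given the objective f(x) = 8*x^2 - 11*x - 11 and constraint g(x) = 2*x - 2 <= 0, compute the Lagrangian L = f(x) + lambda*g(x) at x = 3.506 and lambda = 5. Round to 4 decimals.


Step 1: Evaluate f(x).
f(3.506) = 8*3.506^2 - 11*3.506 - 11 = 48.7703
Step 2: Evaluate g(x).
g(3.506) = 2*3.506 - 2 = 5.012
Step 3: Compute Lagrangian.
L = 48.7703 + 5*5.012 = 73.8303


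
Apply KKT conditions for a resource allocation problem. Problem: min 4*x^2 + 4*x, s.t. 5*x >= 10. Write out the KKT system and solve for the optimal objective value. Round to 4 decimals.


Step 1: Try lambda = 0 (constraint inactive).
x_unc = -4/(2*4) = -0.5
Check: 5*-0.5 = -2.5 < 10 -- violated!
Step 2: Constraint must be active: 5*x = 10
x* = 10/5 = 2.0
lambda = (2*4*2.0 + 4)/5 = 4.0
Step 3: Compute optimal value.
f(x*) = 4*2.0^2 + 4*2.0 = 24.0


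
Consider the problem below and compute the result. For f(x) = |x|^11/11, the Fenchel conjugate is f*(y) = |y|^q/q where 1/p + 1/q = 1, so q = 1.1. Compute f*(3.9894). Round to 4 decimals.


The conjugate exponent q satisfies 1/p + 1/q = 1.
p = 11, so q = 11/(11 - 1) = 1.1
|y|^q = 3.9894^1.1 = 4.5814
f*(3.9894) = 4.5814 / 1.1 = 4.1649


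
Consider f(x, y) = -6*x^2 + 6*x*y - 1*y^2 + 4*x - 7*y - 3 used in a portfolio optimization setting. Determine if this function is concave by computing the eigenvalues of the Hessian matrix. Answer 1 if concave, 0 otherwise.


The Hessian of f(x,y) = -6*x^2 + 6*x*y - 1*y^2 + 4*x - 7*y - 3 is:
H = [[-12, 6], [6, -2]]
Trace = -12 - 2 = -14
Determinant = -12*-2 - (6)^2 = -12
Discriminant = (-14)^2 - 4*-12 = 244.0
Eigenvalues: lambda_1 = -14.8102, lambda_2 = 0.8102
The function is not concave.

0


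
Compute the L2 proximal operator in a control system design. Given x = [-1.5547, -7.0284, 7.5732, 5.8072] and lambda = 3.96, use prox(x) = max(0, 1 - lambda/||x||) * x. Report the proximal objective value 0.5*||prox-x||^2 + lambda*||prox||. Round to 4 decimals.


Step 1: Compute ||x||.
||x|| = 11.9538
Step 2: Compute scaling factor.
scale = max(0, 1 - 3.96/11.9538) = 0.6687
Step 3: prox(x) = [-1.0397, -4.7001, 5.0644, 3.8834]
||prox(x)|| = 7.9938
Step 4: Proximal objective.
0.5*||prox-x||^2 = 7.8408
lambda*||prox|| = 31.6554
Total = 39.4961


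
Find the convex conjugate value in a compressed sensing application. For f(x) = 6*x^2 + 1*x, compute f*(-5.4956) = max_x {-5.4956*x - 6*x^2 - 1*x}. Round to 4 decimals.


f*(y) = sup_x {y*x - a*x^2 - b*x} = sup_x {(y-b)*x - a*x^2}
FOC: (y - b) - 2a*x = 0 => x* = (y - b)/(2a)
x* = (-5.4956 - 1)/(2*6) = -0.5413
f*(-5.4956) = (y-b)^2/(4a) = (-5.4956 - 1)^2/(4*6)
= 42.1928/24 = 1.758


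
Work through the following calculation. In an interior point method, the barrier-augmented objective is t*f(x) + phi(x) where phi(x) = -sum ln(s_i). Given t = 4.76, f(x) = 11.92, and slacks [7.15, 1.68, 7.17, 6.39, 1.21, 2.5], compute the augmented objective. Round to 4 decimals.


Step 1: Compute log-barrier.
ln values: [1.9671, 0.5188, 1.9699, 1.8547, 0.1906, 0.9163]
phi = -(1.9671 + 0.5188 + 1.9699 + 1.8547 + 0.1906 + 0.9163) = -7.4175
Step 2: Compute augmented objective.
t*f(x) = 4.76*11.92 = 56.7392
Total = 56.7392 - 7.4175 = 49.3217


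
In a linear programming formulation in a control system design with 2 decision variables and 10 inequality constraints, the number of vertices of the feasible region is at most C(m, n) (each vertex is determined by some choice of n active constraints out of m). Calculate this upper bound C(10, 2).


Each vertex corresponds to some choice of n active constraints out of m, so the number of vertices is at most C(m, n) = m! / (n!(m-n)!).
m = 10, n = 2
Numerator: 10 * 9
Denominator: 2! = 2
C(10, 2) = 45


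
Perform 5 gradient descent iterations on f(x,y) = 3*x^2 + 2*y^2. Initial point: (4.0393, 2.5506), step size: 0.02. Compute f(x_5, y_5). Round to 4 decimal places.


Gradient descent on f(x,y) = 3*x^2 + 2*y^2.
Starting point: (4.0393, 2.5506), alpha = 0.02
Step 1: grad_x = 2*3*4.0393 = 24.2358, grad_y = 2*2*2.5506 = 10.2024
  x_1 = 4.0393 - 0.02*24.2358 = 3.5546
  y_1 = 2.5506 - 0.02*10.2024 = 2.3466
Step 2: grad_x = 2*3*3.5546 = 21.3275, grad_y = 2*2*2.3466 = 9.3862
  x_2 = 3.5546 - 0.02*21.3275 = 3.128
  y_2 = 2.3466 - 0.02*9.3862 = 2.1588
Step 3: grad_x = 2*3*3.128 = 18.7682, grad_y = 2*2*2.1588 = 8.6353
  x_3 = 3.128 - 0.02*18.7682 = 2.7527
  y_3 = 2.1588 - 0.02*8.6353 = 1.9861
Step 4: grad_x = 2*3*2.7527 = 16.516, grad_y = 2*2*1.9861 = 7.9445
  x_4 = 2.7527 - 0.02*16.516 = 2.4223
  y_4 = 1.9861 - 0.02*7.9445 = 1.8272
Step 5: grad_x = 2*3*2.4223 = 14.5341, grad_y = 2*2*1.8272 = 7.3089
  x_5 = 2.4223 - 0.02*14.5341 = 2.1317
  y_5 = 1.8272 - 0.02*7.3089 = 1.6811
f(2.1317, 1.6811) = 3*2.1317^2 + 2*1.6811^2 = 19.2839


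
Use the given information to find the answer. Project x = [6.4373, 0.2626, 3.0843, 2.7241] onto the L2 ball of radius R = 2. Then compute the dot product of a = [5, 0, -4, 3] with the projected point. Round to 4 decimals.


Step 1: Compute ||x|| (intermediates to 6 decimals).
||x|| = sqrt(6.4373^2 + 0.2626^2 + 3.0843^2 + 2.7241^2) = 7.644699
Step 2: Project.
Since ||x|| > R, scale = R/||x|| = 2/7.644699 = 0.261619, proj(x) = scale * x
proj(x) = [1.68412, 0.068701, 0.806911, 0.712676]
Step 3: Dot product.
a^T * proj(x) = 5*1.68412 + 0*0.068701 - 4*0.806911 + 3*0.712676 = 7.331


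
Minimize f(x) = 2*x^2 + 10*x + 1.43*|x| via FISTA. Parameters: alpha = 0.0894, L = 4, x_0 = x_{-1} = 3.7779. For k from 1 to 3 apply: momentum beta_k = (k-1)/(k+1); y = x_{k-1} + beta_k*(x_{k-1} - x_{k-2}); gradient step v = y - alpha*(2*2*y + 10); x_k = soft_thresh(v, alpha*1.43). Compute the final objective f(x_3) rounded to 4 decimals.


FISTA on f(x) = 2*x^2 + 10*x + 1.43*|x|
L = 4, alpha = 0.0894
Iteration 1: beta = 0.0, y = 3.7779 + 0.0*(3.7779 - 3.7779) = 3.7779
  grad(y) = 25.1116, v = y - alpha*grad = 1.5329
  prox(v) = soft_thresh(1.5329, 0.1278) = 1.4051
Iteration 2: beta = 0.3333, y = 1.4051 + 0.3333*(1.4051 - 3.7779) = 0.6141
  grad(y) = 12.4566, v = y - alpha*grad = -0.4995
  prox(v) = soft_thresh(-0.4995, 0.1278) = -0.3716
Iteration 3: beta = 0.5, y = -0.3716 + 0.5*(-0.3716 - 1.4051) = -1.26
  grad(y) = 4.96, v = y - alpha*grad = -1.7034
  prox(v) = soft_thresh(-1.7034, 0.1278) = -1.5756
f(x_3) = 2*(-1.5756)^2 + 10*(-1.5756) + 1.43*|-1.5756| = -8.5378


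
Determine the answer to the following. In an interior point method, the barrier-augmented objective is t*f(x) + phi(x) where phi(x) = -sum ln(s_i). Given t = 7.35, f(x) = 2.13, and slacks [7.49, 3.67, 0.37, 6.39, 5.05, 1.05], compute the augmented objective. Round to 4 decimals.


Step 1: Compute log-barrier.
ln values: [2.0136, 1.3002, -0.9943, 1.8547, 1.6194, 0.0488]
phi = -(2.0136 + 1.3002 - 0.9943 + 1.8547 + 1.6194 + 0.0488) = -5.8424
Step 2: Compute augmented objective.
t*f(x) = 7.35*2.13 = 15.6555
Total = 15.6555 - 5.8424 = 9.8131


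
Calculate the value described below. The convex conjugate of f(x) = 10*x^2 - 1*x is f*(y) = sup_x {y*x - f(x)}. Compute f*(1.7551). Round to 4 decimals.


f*(y) = sup_x {y*x - a*x^2 - b*x} = sup_x {(y-b)*x - a*x^2}
FOC: (y - b) - 2a*x = 0 => x* = (y - b)/(2a)
x* = (1.7551 + 1)/(2*10) = 0.1378
f*(1.7551) = (y-b)^2/(4a) = (1.7551 + 1)^2/(4*10)
= 7.5906/40 = 0.1898


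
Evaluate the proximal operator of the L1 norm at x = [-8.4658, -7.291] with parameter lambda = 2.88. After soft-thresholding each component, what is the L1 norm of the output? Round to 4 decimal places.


Soft-thresholding with lambda = 2.88:
prox(-8.4658) = sign(-8.4658)*max(|-8.4658| - 2.88, 0) = -5.5858
prox(-7.291) = sign(-7.291)*max(|-7.291| - 2.88, 0) = -4.411
prox(x) = [-5.5858, -4.411]
||prox(x)||_1 = 5.5858 + 4.411 = 9.9968


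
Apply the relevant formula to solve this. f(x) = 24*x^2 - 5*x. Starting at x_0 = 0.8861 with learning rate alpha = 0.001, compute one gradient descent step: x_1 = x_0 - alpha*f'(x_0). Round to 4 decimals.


We compute the gradient at x_0 and apply the update.
f'(x) = 48*x - 5
f'(0.8861) = 48*0.8861 - 5 = 37.5328
x_1 = 0.8861 - 0.001*37.5328 = 0.8486


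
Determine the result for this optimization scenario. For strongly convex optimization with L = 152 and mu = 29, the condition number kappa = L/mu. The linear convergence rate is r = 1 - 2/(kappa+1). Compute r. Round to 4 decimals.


Step 1: Compute the condition number.
kappa = L/mu = 152/29 = 5.2414
Step 2: Compute the convergence rate.
r = 1 - 2/(kappa + 1) = 1 - 2*mu/(L + mu) = (L - mu)/(L + mu) = 123/181 = 0.6796


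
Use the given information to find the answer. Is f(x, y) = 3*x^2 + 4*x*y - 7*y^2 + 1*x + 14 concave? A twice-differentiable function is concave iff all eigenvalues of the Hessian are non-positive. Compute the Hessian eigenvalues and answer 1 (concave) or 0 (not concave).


The Hessian of f(x,y) = 3*x^2 + 4*x*y - 7*y^2 + 1*x + 14 is:
H = [[6, 4], [4, -14]]
Trace = 6 - 14 = -8
Determinant = 6*-14 - (4)^2 = -100
Discriminant = (-8)^2 - 4*-100 = 464.0
Eigenvalues: lambda_1 = -14.7703, lambda_2 = 6.7703
The function is not concave.

0


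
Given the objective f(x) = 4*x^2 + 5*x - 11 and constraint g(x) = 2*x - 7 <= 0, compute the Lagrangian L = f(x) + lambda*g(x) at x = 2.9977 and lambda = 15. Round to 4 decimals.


Step 1: Evaluate f(x).
f(2.9977) = 4*2.9977^2 + 5*2.9977 - 11 = 39.9333
Step 2: Evaluate g(x).
g(2.9977) = 2*2.9977 - 7 = -1.0046
Step 3: Compute Lagrangian.
L = 39.9333 + 15*-1.0046 = 24.8643


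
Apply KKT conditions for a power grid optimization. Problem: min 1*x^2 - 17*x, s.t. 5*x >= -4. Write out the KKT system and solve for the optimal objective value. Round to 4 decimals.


Step 1: Try lambda = 0 (constraint inactive).
Stationarity: 2*1*x - 17 = 0
x* = 17/(2*1) = 8.5
Check constraint: 5*8.5 = 42.5 >= -4 -- satisfied.
Step 2: Compute optimal value.
f(x*) = 1*8.5^2 - 17*8.5 = -72.25


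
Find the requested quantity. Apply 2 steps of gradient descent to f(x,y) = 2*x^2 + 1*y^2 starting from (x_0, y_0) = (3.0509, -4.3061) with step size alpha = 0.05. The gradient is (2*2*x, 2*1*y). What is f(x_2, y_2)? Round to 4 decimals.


Gradient descent on f(x,y) = 2*x^2 + 1*y^2.
Starting point: (3.0509, -4.3061), alpha = 0.05
Step 1: grad_x = 2*2*3.0509 = 12.2036, grad_y = 2*1*-4.3061 = -8.6122
  x_1 = 3.0509 - 0.05*12.2036 = 2.4407
  y_1 = -4.3061 - 0.05*-8.6122 = -3.8755
Step 2: grad_x = 2*2*2.4407 = 9.7629, grad_y = 2*1*-3.8755 = -7.751
  x_2 = 2.4407 - 0.05*9.7629 = 1.9526
  y_2 = -3.8755 - 0.05*-7.751 = -3.4879
f(1.9526, -3.4879) = 2*1.9526^2 + 1*(-3.4879)^2 = 19.7908


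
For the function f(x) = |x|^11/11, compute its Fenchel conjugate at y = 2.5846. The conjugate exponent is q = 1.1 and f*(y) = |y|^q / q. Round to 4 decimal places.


The conjugate exponent q satisfies 1/p + 1/q = 1.
p = 11, so q = 11/(11 - 1) = 1.1
|y|^q = 2.5846^1.1 = 2.8421
f*(2.5846) = 2.8421 / 1.1 = 2.5837


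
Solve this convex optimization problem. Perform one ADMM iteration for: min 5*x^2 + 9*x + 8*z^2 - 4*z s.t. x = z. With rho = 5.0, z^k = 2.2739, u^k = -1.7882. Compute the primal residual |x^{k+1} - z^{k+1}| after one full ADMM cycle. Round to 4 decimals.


ADMM iteration with rho = 5.0, z^k = 2.2739, u^k = -1.7882
Step 1: x-update.
Minimize 5*x^2 + 9*x + (5.0/2)*(x - 2.2739 - 1.7882)^2
FOC: (2*5 + 5.0)*x = -9 + 5.0*(2.2739 + 1.7882)
x^{k+1} = 0.754
Step 2: z-update.
Minimize 8*z^2 - 4*z + (5.0/2)*(0.754 - z - 1.7882)^2
FOC: (2*8 + 5.0)*z = 4 + 5.0*(0.754 - 1.7882)
z^{k+1} = -0.0558
Step 3: u-update.
u^{k+1} = -1.7882 + 0.754 + 0.0558 = -0.9784
Step 4: Primal residual = |0.754 + 0.0558| = 0.8098


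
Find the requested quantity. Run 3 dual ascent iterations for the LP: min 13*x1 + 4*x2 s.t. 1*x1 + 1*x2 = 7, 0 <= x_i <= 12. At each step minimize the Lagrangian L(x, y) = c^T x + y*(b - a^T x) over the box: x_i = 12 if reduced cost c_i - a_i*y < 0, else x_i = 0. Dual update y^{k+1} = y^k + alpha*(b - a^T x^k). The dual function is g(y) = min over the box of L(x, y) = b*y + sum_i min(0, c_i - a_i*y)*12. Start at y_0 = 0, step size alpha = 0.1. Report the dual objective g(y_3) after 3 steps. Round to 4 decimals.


Dual ascent for LP: min 13*x1 + 4*x2, 1*x1 + 1*x2 = 7, 0 <= x_i <= 12
Step 1: y^k = 0.0, reduced costs: (13.0, 4.0)
  x^k = (0.0, 0.0), subgradient = b - a^T x = 7.0
  y^{k+1} = 0.0 + 0.1*7.0 = 0.7
Step 2: y^k = 0.7, reduced costs: (12.3, 3.3)
  x^k = (0.0, 0.0), subgradient = b - a^T x = 7.0
  y^{k+1} = 0.7 + 0.1*7.0 = 1.4
Step 3: y^k = 1.4, reduced costs: (11.6, 2.6)
  x^k = (0.0, 0.0), subgradient = b - a^T x = 7.0
  y^{k+1} = 1.4 + 0.1*7.0 = 2.1
Dual objective at y_3 = 2.1: reduced costs (10.9, 1.9), box minimizer x = (0.0, 0.0)
g(y_3) = b*y + (c1 - a1*y)*x1 + (c2 - a2*y)*x2 = 7*2.1 + 10.9*0.0 + 1.9*0.0 = 14.7 + 0.0 + 0.0 = 14.7


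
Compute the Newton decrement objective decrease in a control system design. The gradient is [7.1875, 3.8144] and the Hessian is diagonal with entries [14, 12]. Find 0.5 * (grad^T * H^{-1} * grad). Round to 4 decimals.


Step 1: H is diagonal, so H^(-1) * g = [0.5134, 0.3179].
Step 2: g^T H^(-1) g = sum_i g_i^2 / H_ii
  = (7.1875)^2/14 + (3.8144)^2/12
  = 3.69 + 1.2125 = 4.9025
Step 3: Objective decrease = 0.5 * g^T H^(-1) g = 2.4512


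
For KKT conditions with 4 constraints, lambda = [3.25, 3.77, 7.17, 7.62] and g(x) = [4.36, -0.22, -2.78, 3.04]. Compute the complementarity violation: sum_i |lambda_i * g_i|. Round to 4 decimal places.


KKT complementary slackness check:
lambda_1 * g_1 = 3.25 * 4.36 = 14.17
lambda_2 * g_2 = 3.77 * -0.22 = -0.8294
lambda_3 * g_3 = 7.17 * -2.78 = -19.9326
lambda_4 * g_4 = 7.62 * 3.04 = 23.1648
Total violation = 14.17 + 0.8294 + 19.9326 + 23.1648 = 58.0968


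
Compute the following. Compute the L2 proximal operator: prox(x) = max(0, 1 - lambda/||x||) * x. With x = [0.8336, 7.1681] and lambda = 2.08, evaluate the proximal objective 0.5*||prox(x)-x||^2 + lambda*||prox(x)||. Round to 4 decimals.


Step 1: Compute ||x||.
||x|| = 7.2164
Step 2: Compute scaling factor.
scale = max(0, 1 - 2.08/7.2164) = 0.7118
Step 3: prox(x) = [0.5933, 5.102]
||prox(x)|| = 5.1364
Step 4: Proximal objective.
0.5*||prox-x||^2 = 2.1632
lambda*||prox|| = 10.6837
Total = 12.8469


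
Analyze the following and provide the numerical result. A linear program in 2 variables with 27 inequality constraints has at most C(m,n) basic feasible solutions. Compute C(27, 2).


Each vertex corresponds to some choice of n active constraints out of m, so the number of vertices is at most C(m, n) = m! / (n!(m-n)!).
m = 27, n = 2
Numerator: 27 * 26
Denominator: 2! = 2
C(27, 2) = 351


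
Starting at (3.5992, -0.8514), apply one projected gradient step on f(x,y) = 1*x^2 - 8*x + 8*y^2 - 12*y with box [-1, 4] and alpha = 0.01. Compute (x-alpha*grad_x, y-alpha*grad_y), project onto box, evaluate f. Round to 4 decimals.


Step 1: Compute gradient at (3.5992, -0.8514).
grad_x = 2*1*3.5992 - 8 = -0.8016
grad_y = 2*8*-0.8514 - 12 = -25.6224
Step 2: Gradient step.
x_raw = 3.5992 - 0.01*-0.8016 = 3.6072
y_raw = -0.8514 - 0.01*-25.6224 = -0.5952
Step 3: Project onto [-1, 4].
x_proj = clip(3.6072) = 3.6072
y_proj = clip(-0.5952) = -0.5952
Step 4: Evaluate f.
f(3.6072, -0.5952) = -5.8697


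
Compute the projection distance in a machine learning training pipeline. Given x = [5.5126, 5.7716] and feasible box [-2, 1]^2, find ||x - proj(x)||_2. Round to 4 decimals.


Project each component onto [-2, 1].
clip(5.5126) = 1.0, clip(5.7716) = 1.0
Projection = [1.0, 1.0]
Squared diffs: [20.3636, 22.7682]
Distance = sqrt(43.1318) = 6.5675


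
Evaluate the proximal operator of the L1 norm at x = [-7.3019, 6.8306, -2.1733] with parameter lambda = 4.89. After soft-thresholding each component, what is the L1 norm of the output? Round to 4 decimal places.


Soft-thresholding with lambda = 4.89:
prox(-7.3019) = sign(-7.3019)*max(|-7.3019| - 4.89, 0) = -2.4119
prox(6.8306) = sign(6.8306)*max(|6.8306| - 4.89, 0) = 1.9406
prox(-2.1733) = sign(-2.1733)*max(|-2.1733| - 4.89, 0) = 0.0
prox(x) = [-2.4119, 1.9406, 0.0]
||prox(x)||_1 = 2.4119 + 1.9406 + 0.0 = 4.3525


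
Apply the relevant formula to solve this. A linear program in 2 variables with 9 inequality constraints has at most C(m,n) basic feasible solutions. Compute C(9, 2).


Each vertex corresponds to some choice of n active constraints out of m, so the number of vertices is at most C(m, n) = m! / (n!(m-n)!).
m = 9, n = 2
Numerator: 9 * 8
Denominator: 2! = 2
C(9, 2) = 36


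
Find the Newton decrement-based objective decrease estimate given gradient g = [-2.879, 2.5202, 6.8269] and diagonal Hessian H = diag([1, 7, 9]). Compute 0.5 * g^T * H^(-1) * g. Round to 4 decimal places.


Step 1: H is diagonal, so H^(-1) * g = [-2.879, 0.36, 0.7585].
Step 2: g^T H^(-1) g = sum_i g_i^2 / H_ii
  = (-2.879)^2/1 + (2.5202)^2/7 + (6.8269)^2/9
  = 8.2886 + 0.9073 + 5.1785 = 14.3745
Step 3: Objective decrease = 0.5 * g^T H^(-1) g = 7.1872


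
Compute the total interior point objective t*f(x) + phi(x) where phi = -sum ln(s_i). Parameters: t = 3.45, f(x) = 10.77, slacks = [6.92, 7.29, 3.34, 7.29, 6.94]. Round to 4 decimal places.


Step 1: Compute log-barrier.
ln values: [1.9344, 1.9865, 1.206, 1.9865, 1.9373]
phi = -(1.9344 + 1.9865 + 1.206 + 1.9865 + 1.9373) = -9.0507
Step 2: Compute augmented objective.
t*f(x) = 3.45*10.77 = 37.1565
Total = 37.1565 - 9.0507 = 28.1058


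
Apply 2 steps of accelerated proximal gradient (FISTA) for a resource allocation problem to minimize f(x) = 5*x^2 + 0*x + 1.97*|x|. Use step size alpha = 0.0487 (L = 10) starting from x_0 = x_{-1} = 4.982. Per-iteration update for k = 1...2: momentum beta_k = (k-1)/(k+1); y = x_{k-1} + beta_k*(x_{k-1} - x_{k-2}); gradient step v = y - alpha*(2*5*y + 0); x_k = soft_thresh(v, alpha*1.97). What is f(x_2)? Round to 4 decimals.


FISTA on f(x) = 5*x^2 + 0*x + 1.97*|x|
L = 10, alpha = 0.0487
Iteration 1: beta = 0.0, y = 4.982 + 0.0*(4.982 - 4.982) = 4.982
  grad(y) = 49.82, v = y - alpha*grad = 2.5558
  prox(v) = soft_thresh(2.5558, 0.0959) = 2.4598
Iteration 2: beta = 0.3333, y = 2.4598 + 0.3333*(2.4598 - 4.982) = 1.6191
  grad(y) = 16.191, v = y - alpha*grad = 0.8306
  prox(v) = soft_thresh(0.8306, 0.0959) = 0.7347
f(x_2) = 5*0.7347^2 + 0*0.7347 + 1.97*|0.7347| = 4.1459


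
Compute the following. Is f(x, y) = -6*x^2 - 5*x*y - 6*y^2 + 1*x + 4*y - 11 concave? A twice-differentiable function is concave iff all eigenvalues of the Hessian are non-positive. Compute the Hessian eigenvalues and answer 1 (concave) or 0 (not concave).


The Hessian of f(x,y) = -6*x^2 - 5*x*y - 6*y^2 + 1*x + 4*y - 11 is:
H = [[-12, -5], [-5, -12]]
Trace = -12 - 12 = -24
Determinant = -12*-12 - (-5)^2 = 119
Discriminant = (-24)^2 - 4*119 = 100.0
Eigenvalues: lambda_1 = -17.0, lambda_2 = -7.0
The function is concave.

1


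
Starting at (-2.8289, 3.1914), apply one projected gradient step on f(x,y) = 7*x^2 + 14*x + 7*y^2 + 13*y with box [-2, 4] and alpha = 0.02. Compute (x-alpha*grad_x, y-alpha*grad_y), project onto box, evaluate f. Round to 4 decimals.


Step 1: Compute gradient at (-2.8289, 3.1914).
grad_x = 2*7*-2.8289 + 14 = -25.6046
grad_y = 2*7*3.1914 + 13 = 57.6796
Step 2: Gradient step.
x_raw = -2.8289 - 0.02*-25.6046 = -2.3168
y_raw = 3.1914 - 0.02*57.6796 = 2.0378
Step 3: Project onto [-2, 4].
x_proj = clip(-2.3168) = -2.0
y_proj = clip(2.0378) = 2.0378
Step 4: Evaluate f.
f(-2.0, 2.0378) = 55.5601


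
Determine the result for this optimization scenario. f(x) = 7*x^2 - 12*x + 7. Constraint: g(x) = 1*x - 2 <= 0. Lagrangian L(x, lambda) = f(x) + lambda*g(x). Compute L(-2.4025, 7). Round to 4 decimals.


Step 1: Evaluate f(x).
f(-2.4025) = 7*(-2.4025)^2 - 12*(-2.4025) + 7 = 76.234
Step 2: Evaluate g(x).
g(-2.4025) = 1*-2.4025 - 2 = -4.4025
Step 3: Compute Lagrangian.
L = 76.234 + 7*-4.4025 = 45.4165


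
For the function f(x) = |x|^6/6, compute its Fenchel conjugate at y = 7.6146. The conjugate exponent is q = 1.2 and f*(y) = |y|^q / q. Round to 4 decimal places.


The conjugate exponent q satisfies 1/p + 1/q = 1.
p = 6, so q = 6/(6 - 1) = 1.2
|y|^q = 7.6146^1.2 = 11.4282
f*(7.6146) = 11.4282 / 1.2 = 9.5235


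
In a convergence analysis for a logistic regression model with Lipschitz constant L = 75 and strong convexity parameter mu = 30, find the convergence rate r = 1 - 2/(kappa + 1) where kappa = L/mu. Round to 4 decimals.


Step 1: Compute the condition number.
kappa = L/mu = 75/30 = 2.5
Step 2: Compute the convergence rate.
r = 1 - 2/(kappa + 1) = 1 - 2*mu/(L + mu) = (L - mu)/(L + mu) = 45/105 = 0.4286


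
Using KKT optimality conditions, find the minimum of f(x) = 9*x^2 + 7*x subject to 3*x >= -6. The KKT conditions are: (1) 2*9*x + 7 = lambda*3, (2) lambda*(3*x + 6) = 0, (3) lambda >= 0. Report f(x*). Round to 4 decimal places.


Step 1: Try lambda = 0 (constraint inactive).
Stationarity: 2*9*x + 7 = 0
x* = -7/(2*9) = -7/18 = -0.3889 (rounded; the exact value -7/18 is used below)
Check constraint: 3*-0.3889 = -1.1667 >= -6 -- satisfied.
Step 2: Compute optimal value.
f(x*) = 9*(-7/18)^2 + 7*(-7/18) = -1.3611


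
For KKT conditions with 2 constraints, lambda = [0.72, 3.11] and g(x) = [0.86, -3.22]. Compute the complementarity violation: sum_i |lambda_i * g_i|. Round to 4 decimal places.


KKT complementary slackness check:
lambda_1 * g_1 = 0.72 * 0.86 = 0.6192
lambda_2 * g_2 = 3.11 * -3.22 = -10.0142
Total violation = 0.6192 + 10.0142 = 10.6334


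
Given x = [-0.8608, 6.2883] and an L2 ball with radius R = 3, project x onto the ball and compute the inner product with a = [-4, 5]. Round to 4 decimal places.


Step 1: Compute ||x|| (intermediates to 6 decimals).
||x|| = sqrt((-0.8608)^2 + 6.2883^2) = 6.346944
Step 2: Project.
Since ||x|| > R, scale = R/||x|| = 3/6.346944 = 0.472668, proj(x) = scale * x
proj(x) = [-0.406873, 2.972278]
Step 3: Dot product.
a^T * proj(x) = -4*(-0.406873) + 5*2.972278 = 16.4889


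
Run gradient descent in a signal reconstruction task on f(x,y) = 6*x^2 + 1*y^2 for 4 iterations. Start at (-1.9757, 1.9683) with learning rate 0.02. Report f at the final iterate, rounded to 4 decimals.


Gradient descent on f(x,y) = 6*x^2 + 1*y^2.
Starting point: (-1.9757, 1.9683), alpha = 0.02
Step 1: grad_x = 2*6*-1.9757 = -23.7084, grad_y = 2*1*1.9683 = 3.9366
  x_1 = -1.9757 - 0.02*-23.7084 = -1.5015
  y_1 = 1.9683 - 0.02*3.9366 = 1.8896
Step 2: grad_x = 2*6*-1.5015 = -18.0184, grad_y = 2*1*1.8896 = 3.7791
  x_2 = -1.5015 - 0.02*-18.0184 = -1.1412
  y_2 = 1.8896 - 0.02*3.7791 = 1.814
Step 3: grad_x = 2*6*-1.1412 = -13.694, grad_y = 2*1*1.814 = 3.628
  x_3 = -1.1412 - 0.02*-13.694 = -0.8673
  y_3 = 1.814 - 0.02*3.628 = 1.7414
Step 4: grad_x = 2*6*-0.8673 = -10.4074, grad_y = 2*1*1.7414 = 3.4829
  x_4 = -0.8673 - 0.02*-10.4074 = -0.6591
  y_4 = 1.7414 - 0.02*3.4829 = 1.6718
f(-0.6591, 1.6718) = 6*(-0.6591)^2 + 1*1.6718^2 = 5.4016


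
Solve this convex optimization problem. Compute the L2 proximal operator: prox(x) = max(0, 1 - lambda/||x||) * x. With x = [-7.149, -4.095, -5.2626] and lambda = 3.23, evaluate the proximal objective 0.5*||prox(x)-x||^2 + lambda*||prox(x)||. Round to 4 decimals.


Step 1: Compute ||x||.
||x|| = 9.7761
Step 2: Compute scaling factor.
scale = max(0, 1 - 3.23/9.7761) = 0.6696
Step 3: prox(x) = [-4.787, -2.742, -3.5239]
||prox(x)|| = 6.5461
Step 4: Proximal objective.
0.5*||prox-x||^2 = 5.2165
lambda*||prox|| = 21.1439
Total = 26.3604


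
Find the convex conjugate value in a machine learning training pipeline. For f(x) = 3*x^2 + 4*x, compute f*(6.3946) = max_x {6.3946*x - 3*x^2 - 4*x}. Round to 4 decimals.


f*(y) = sup_x {y*x - a*x^2 - b*x} = sup_x {(y-b)*x - a*x^2}
FOC: (y - b) - 2a*x = 0 => x* = (y - b)/(2a)
x* = (6.3946 - 4)/(2*3) = 0.3991
f*(6.3946) = (y-b)^2/(4a) = (6.3946 - 4)^2/(4*3)
= 5.7341/12 = 0.4778


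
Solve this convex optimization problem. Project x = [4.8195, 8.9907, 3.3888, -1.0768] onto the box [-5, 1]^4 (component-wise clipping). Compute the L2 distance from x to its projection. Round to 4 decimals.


Project each component onto [-5, 1].
clip(4.8195) = 1.0, clip(8.9907) = 1.0, clip(3.3888) = 1.0, clip(-1.0768) = -1.0768
Projection = [1.0, 1.0, 1.0, -1.0768]
Squared diffs: [14.5886, 63.8513, 5.7064, 0.0]
Distance = sqrt(84.1463) = 9.1731


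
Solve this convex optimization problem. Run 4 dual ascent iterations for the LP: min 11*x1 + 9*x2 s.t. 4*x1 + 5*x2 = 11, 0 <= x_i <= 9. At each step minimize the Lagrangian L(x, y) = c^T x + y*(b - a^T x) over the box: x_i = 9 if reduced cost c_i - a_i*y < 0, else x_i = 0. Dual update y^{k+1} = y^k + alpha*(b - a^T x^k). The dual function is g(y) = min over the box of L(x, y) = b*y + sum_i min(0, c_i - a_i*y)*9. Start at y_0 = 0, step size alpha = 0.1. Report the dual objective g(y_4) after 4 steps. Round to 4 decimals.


Dual ascent for LP: min 11*x1 + 9*x2, 4*x1 + 5*x2 = 11, 0 <= x_i <= 9
Step 1: y^k = 0.0, reduced costs: (11.0, 9.0)
  x^k = (0.0, 0.0), subgradient = b - a^T x = 11.0
  y^{k+1} = 0.0 + 0.1*11.0 = 1.1
Step 2: y^k = 1.1, reduced costs: (6.6, 3.5)
  x^k = (0.0, 0.0), subgradient = b - a^T x = 11.0
  y^{k+1} = 1.1 + 0.1*11.0 = 2.2
Step 3: y^k = 2.2, reduced costs: (2.2, -2.0)
  x^k = (0.0, 9.0), subgradient = b - a^T x = -34.0
  y^{k+1} = 2.2 + 0.1*-34.0 = -1.2
Step 4: y^k = -1.2, reduced costs: (15.8, 15.0)
  x^k = (0.0, 0.0), subgradient = b - a^T x = 11.0
  y^{k+1} = -1.2 + 0.1*11.0 = -0.1
Dual objective at y_4 = -0.1: reduced costs (11.4, 9.5), box minimizer x = (0.0, 0.0)
g(y_4) = b*y + (c1 - a1*y)*x1 + (c2 - a2*y)*x2 = 11*(-0.1) + 11.4*0.0 + 9.5*0.0 = -1.1 + 0.0 + 0.0 = -1.1


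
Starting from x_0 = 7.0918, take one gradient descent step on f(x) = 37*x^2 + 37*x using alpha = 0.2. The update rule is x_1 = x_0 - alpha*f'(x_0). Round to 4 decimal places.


We compute the gradient at x_0 and apply the update.
f'(x) = 74*x + 37
f'(7.0918) = 74*7.0918 + 37 = 561.7932
x_1 = 7.0918 - 0.2*561.7932 = -105.2668


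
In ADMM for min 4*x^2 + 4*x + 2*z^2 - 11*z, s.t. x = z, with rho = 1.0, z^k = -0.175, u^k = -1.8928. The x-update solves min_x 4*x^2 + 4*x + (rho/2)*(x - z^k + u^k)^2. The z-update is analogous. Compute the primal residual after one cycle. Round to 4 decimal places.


ADMM iteration with rho = 1.0, z^k = -0.175, u^k = -1.8928
Step 1: x-update.
Minimize 4*x^2 + 4*x + (1.0/2)*(x + 0.175 - 1.8928)^2
FOC: (2*4 + 1.0)*x = -4 + 1.0*(-0.175 + 1.8928)
x^{k+1} = -0.2536
Step 2: z-update.
Minimize 2*z^2 - 11*z + (1.0/2)*(-0.2536 - z - 1.8928)^2
FOC: (2*2 + 1.0)*z = 11 + 1.0*(-0.2536 - 1.8928)
z^{k+1} = 1.7707
Step 3: u-update.
u^{k+1} = -1.8928 - 0.2536 - 1.7707 = -3.9171
Step 4: Primal residual = |-0.2536 - 1.7707| = 2.0243


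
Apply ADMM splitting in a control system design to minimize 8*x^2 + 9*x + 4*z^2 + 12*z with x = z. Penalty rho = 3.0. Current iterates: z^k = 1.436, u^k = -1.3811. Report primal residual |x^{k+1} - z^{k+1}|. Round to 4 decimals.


ADMM iteration with rho = 3.0, z^k = 1.436, u^k = -1.3811
Step 1: x-update.
Minimize 8*x^2 + 9*x + (3.0/2)*(x - 1.436 - 1.3811)^2
FOC: (2*8 + 3.0)*x = -9 + 3.0*(1.436 + 1.3811)
x^{k+1} = -0.0289
Step 2: z-update.
Minimize 4*z^2 + 12*z + (3.0/2)*(-0.0289 - z - 1.3811)^2
FOC: (2*4 + 3.0)*z = -12 + 3.0*(-0.0289 - 1.3811)
z^{k+1} = -1.4754
Step 3: u-update.
u^{k+1} = -1.3811 - 0.0289 + 1.4754 = 0.0655
Step 4: Primal residual = |-0.0289 + 1.4754| = 1.4466


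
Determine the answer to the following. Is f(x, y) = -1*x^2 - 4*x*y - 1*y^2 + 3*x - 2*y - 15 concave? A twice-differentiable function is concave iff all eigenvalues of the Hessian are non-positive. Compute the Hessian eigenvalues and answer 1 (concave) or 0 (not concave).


The Hessian of f(x,y) = -1*x^2 - 4*x*y - 1*y^2 + 3*x - 2*y - 15 is:
H = [[-2, -4], [-4, -2]]
Trace = -2 - 2 = -4
Determinant = -2*-2 - (-4)^2 = -12
Discriminant = (-4)^2 - 4*-12 = 64.0
Eigenvalues: lambda_1 = -6.0, lambda_2 = 2.0
The function is not concave.

0


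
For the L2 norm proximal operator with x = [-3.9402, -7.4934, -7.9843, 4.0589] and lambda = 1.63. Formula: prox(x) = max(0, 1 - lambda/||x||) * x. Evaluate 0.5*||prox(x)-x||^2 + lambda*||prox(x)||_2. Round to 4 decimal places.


Step 1: Compute ||x||.
||x|| = 12.3248
Step 2: Compute scaling factor.
scale = max(0, 1 - 1.63/12.3248) = 0.8677
Step 3: prox(x) = [-3.4191, -6.5024, -6.9283, 3.5221]
||prox(x)|| = 10.6948
Step 4: Proximal objective.
0.5*||prox-x||^2 = 1.3285
lambda*||prox|| = 17.4325
Total = 18.7609


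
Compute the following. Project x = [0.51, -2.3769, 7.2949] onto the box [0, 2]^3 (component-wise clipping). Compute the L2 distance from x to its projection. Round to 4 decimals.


Project each component onto [0, 2].
clip(0.51) = 0.51, clip(-2.3769) = 0.0, clip(7.2949) = 2.0
Projection = [0.51, 0.0, 2.0]
Squared diffs: [0.0, 5.6497, 28.036]
Distance = sqrt(33.6857) = 5.8039


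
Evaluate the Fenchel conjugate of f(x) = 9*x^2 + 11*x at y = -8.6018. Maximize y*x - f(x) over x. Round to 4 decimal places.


f*(y) = sup_x {y*x - a*x^2 - b*x} = sup_x {(y-b)*x - a*x^2}
FOC: (y - b) - 2a*x = 0 => x* = (y - b)/(2a)
x* = (-8.6018 - 11)/(2*9) = -1.089
f*(-8.6018) = (y-b)^2/(4a) = (-8.6018 - 11)^2/(4*9)
= 384.2306/36 = 10.6731


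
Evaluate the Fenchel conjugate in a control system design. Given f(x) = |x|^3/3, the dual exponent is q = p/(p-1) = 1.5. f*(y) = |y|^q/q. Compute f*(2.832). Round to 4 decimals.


The conjugate exponent q satisfies 1/p + 1/q = 1.
p = 3, so q = 3/(3 - 1) = 1.5
|y|^q = 2.832^1.5 = 4.7658
f*(2.832) = 4.7658 / 1.5 = 3.1772


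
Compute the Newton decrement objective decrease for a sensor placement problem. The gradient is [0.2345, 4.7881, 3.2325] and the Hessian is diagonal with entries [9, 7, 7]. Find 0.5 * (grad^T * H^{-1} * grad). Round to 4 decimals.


Step 1: H is diagonal, so H^(-1) * g = [0.0261, 0.684, 0.4618].
Step 2: g^T H^(-1) g = sum_i g_i^2 / H_ii
  = (0.2345)^2/9 + (4.7881)^2/7 + (3.2325)^2/7
  = 0.0061 + 3.2751 + 1.4927 = 4.774
Step 3: Objective decrease = 0.5 * g^T H^(-1) g = 2.387


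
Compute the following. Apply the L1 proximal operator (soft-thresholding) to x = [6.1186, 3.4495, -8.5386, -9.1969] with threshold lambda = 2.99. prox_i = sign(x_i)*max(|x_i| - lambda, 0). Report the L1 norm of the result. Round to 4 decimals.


Soft-thresholding with lambda = 2.99:
prox(6.1186) = sign(6.1186)*max(|6.1186| - 2.99, 0) = 3.1286
prox(3.4495) = sign(3.4495)*max(|3.4495| - 2.99, 0) = 0.4595
prox(-8.5386) = sign(-8.5386)*max(|-8.5386| - 2.99, 0) = -5.5486
prox(-9.1969) = sign(-9.1969)*max(|-9.1969| - 2.99, 0) = -6.2069
prox(x) = [3.1286, 0.4595, -5.5486, -6.2069]
||prox(x)||_1 = 3.1286 + 0.4595 + 5.5486 + 6.2069 = 15.3436


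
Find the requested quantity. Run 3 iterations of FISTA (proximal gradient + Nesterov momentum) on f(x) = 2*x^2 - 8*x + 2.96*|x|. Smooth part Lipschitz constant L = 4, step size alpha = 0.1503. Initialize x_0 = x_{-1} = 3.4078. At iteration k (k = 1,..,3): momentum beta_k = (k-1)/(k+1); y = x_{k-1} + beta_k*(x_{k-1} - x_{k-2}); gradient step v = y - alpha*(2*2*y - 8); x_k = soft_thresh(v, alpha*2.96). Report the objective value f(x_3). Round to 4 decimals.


FISTA on f(x) = 2*x^2 - 8*x + 2.96*|x|
L = 4, alpha = 0.1503
Iteration 1: beta = 0.0, y = 3.4078 + 0.0*(3.4078 - 3.4078) = 3.4078
  grad(y) = 5.6312, v = y - alpha*grad = 2.5614
  prox(v) = soft_thresh(2.5614, 0.4449) = 2.1165
Iteration 2: beta = 0.3333, y = 2.1165 + 0.3333*(2.1165 - 3.4078) = 1.6861
  grad(y) = -1.2555, v = y - alpha*grad = 1.8748
  prox(v) = soft_thresh(1.8748, 0.4449) = 1.4299
Iteration 3: beta = 0.5, y = 1.4299 + 0.5*(1.4299 - 2.1165) = 1.0866
  grad(y) = -3.6535, v = y - alpha*grad = 1.6358
  prox(v) = soft_thresh(1.6358, 0.4449) = 1.1909
f(x_3) = 2*1.1909^2 - 8*1.1909 + 2.96*|1.1909| = -3.1656


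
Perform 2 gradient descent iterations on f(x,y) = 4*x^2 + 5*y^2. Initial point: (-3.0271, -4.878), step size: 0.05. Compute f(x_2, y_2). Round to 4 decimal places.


Gradient descent on f(x,y) = 4*x^2 + 5*y^2.
Starting point: (-3.0271, -4.878), alpha = 0.05
Step 1: grad_x = 2*4*-3.0271 = -24.2168, grad_y = 2*5*-4.878 = -48.78
  x_1 = -3.0271 - 0.05*-24.2168 = -1.8163
  y_1 = -4.878 - 0.05*-48.78 = -2.439
Step 2: grad_x = 2*4*-1.8163 = -14.5301, grad_y = 2*5*-2.439 = -24.39
  x_2 = -1.8163 - 0.05*-14.5301 = -1.0898
  y_2 = -2.439 - 0.05*-24.39 = -1.2195
f(-1.0898, -1.2195) = 4*(-1.0898)^2 + 5*(-1.2195)^2 = 12.1862


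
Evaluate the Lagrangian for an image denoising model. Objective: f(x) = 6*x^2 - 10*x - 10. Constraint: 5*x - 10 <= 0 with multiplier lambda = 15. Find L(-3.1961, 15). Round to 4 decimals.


Step 1: Evaluate f(x).
f(-3.1961) = 6*(-3.1961)^2 - 10*(-3.1961) - 10 = 83.2513
Step 2: Evaluate g(x).
g(-3.1961) = 5*-3.1961 - 10 = -25.9805
Step 3: Compute Lagrangian.
L = 83.2513 + 15*-25.9805 = -306.4562


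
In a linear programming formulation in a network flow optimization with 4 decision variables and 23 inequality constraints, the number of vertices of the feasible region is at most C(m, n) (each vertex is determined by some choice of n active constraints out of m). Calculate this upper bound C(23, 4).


Each vertex corresponds to some choice of n active constraints out of m, so the number of vertices is at most C(m, n) = m! / (n!(m-n)!).
m = 23, n = 4
Numerator: 23 * 22 * 21 * 20
Denominator: 4! = 24
C(23, 4) = 8855


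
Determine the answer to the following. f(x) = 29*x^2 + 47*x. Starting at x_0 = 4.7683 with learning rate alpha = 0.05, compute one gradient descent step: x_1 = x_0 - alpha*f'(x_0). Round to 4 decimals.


We compute the gradient at x_0 and apply the update.
f'(x) = 58*x + 47
f'(4.7683) = 58*4.7683 + 47 = 323.5614
x_1 = 4.7683 - 0.05*323.5614 = -11.4098


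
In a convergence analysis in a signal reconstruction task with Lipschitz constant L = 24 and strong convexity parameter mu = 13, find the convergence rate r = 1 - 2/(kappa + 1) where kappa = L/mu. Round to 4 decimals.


Step 1: Compute the condition number.
kappa = L/mu = 24/13 = 1.8462
Step 2: Compute the convergence rate.
r = 1 - 2/(kappa + 1) = 1 - 2*mu/(L + mu) = (L - mu)/(L + mu) = 11/37 = 0.2973


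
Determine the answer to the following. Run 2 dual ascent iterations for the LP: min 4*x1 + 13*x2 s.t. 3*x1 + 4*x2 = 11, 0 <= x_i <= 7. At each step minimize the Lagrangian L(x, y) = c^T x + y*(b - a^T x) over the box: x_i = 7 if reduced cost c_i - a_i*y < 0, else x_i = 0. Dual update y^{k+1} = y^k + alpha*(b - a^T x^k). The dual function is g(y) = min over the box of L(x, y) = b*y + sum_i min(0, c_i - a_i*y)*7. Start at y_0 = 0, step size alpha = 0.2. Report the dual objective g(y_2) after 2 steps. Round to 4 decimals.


Dual ascent for LP: min 4*x1 + 13*x2, 3*x1 + 4*x2 = 11, 0 <= x_i <= 7
Step 1: y^k = 0.0, reduced costs: (4.0, 13.0)
  x^k = (0.0, 0.0), subgradient = b - a^T x = 11.0
  y^{k+1} = 0.0 + 0.2*11.0 = 2.2
Step 2: y^k = 2.2, reduced costs: (-2.6, 4.2)
  x^k = (7.0, 0.0), subgradient = b - a^T x = -10.0
  y^{k+1} = 2.2 + 0.2*-10.0 = 0.2
Dual objective at y_2 = 0.2: reduced costs (3.4, 12.2), box minimizer x = (0.0, 0.0)
g(y_2) = b*y + (c1 - a1*y)*x1 + (c2 - a2*y)*x2 = 11*0.2 + 3.4*0.0 + 12.2*0.0 = 2.2 + 0.0 + 0.0 = 2.2


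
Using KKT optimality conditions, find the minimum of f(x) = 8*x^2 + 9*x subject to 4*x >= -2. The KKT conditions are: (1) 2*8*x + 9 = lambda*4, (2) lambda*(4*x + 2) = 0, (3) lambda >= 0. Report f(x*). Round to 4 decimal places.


Step 1: Try lambda = 0 (constraint inactive).
x_unc = -9/(2*8) = -0.5625
Check: 4*-0.5625 = -2.25 < -2 -- violated!
Step 2: Constraint must be active: 4*x = -2
x* = -2/4 = -0.5
lambda = (2*8*(-0.5) + 9)/4 = 0.25
Step 3: Compute optimal value.
f(x*) = 8*(-0.5)^2 + 9*(-0.5) = -2.5


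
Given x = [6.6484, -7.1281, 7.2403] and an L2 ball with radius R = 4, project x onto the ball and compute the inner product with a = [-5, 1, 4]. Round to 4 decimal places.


Step 1: Compute ||x|| (intermediates to 6 decimals).
||x|| = sqrt(6.6484^2 + (-7.1281)^2 + 7.2403^2) = 12.142198
Step 2: Project.
Since ||x|| > R, scale = R/||x|| = 4/12.142198 = 0.32943, proj(x) = scale * x
proj(x) = [2.190182, -2.34821, 2.385172]
Step 3: Dot product.
a^T * proj(x) = -5*2.190182 + 1*(-2.34821) + 4*2.385172 = -3.7584


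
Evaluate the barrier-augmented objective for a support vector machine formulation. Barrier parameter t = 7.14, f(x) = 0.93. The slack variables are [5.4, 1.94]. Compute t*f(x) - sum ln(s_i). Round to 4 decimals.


Step 1: Compute log-barrier.
ln values: [1.6864, 0.6627]
phi = -(1.6864 + 0.6627) = -2.3491
Step 2: Compute augmented objective.
t*f(x) = 7.14*0.93 = 6.6402
Total = 6.6402 - 2.3491 = 4.2911


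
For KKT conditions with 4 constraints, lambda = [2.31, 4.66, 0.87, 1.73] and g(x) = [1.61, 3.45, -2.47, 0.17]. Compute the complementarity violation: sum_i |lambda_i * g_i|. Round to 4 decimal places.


KKT complementary slackness check:
lambda_1 * g_1 = 2.31 * 1.61 = 3.7191
lambda_2 * g_2 = 4.66 * 3.45 = 16.077
lambda_3 * g_3 = 0.87 * -2.47 = -2.1489
lambda_4 * g_4 = 1.73 * 0.17 = 0.2941
Total violation = 3.7191 + 16.077 + 2.1489 + 0.2941 = 22.2391


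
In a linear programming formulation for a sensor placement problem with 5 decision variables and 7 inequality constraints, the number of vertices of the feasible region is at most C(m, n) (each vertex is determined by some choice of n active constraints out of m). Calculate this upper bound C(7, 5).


Each vertex corresponds to some choice of n active constraints out of m, so the number of vertices is at most C(m, n) = m! / (n!(m-n)!).
m = 7, n = 5
Numerator: 7 * 6 * 5 * 4 * 3
Denominator: 5! = 120
C(7, 5) = 21


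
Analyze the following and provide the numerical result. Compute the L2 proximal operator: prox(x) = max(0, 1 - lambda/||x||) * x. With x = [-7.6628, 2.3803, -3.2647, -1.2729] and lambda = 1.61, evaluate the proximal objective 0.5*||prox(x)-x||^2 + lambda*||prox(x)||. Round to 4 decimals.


Step 1: Compute ||x||.
||x|| = 8.7557
Step 2: Compute scaling factor.
scale = max(0, 1 - 1.61/8.7557) = 0.8161
Step 3: prox(x) = [-6.2538, 1.9426, -2.6644, -1.0388]
||prox(x)|| = 7.1457
Step 4: Proximal objective.
0.5*||prox-x||^2 = 1.2961
lambda*||prox|| = 11.5046
Total = 12.8007


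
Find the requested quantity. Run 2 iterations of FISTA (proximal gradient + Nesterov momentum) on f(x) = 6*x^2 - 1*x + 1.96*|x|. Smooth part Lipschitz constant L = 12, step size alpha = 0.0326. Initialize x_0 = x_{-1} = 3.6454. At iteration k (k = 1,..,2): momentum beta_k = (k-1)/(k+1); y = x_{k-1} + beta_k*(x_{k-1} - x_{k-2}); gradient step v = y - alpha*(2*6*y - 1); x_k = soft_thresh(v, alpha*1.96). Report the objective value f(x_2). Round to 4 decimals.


FISTA on f(x) = 6*x^2 - 1*x + 1.96*|x|
L = 12, alpha = 0.0326
Iteration 1: beta = 0.0, y = 3.6454 + 0.0*(3.6454 - 3.6454) = 3.6454
  grad(y) = 42.7448, v = y - alpha*grad = 2.2519
  prox(v) = soft_thresh(2.2519, 0.0639) = 2.188
Iteration 2: beta = 0.3333, y = 2.188 + 0.3333*(2.188 - 3.6454) = 1.7022
  grad(y) = 19.4268, v = y - alpha*grad = 1.0689
  prox(v) = soft_thresh(1.0689, 0.0639) = 1.005
f(x_2) = 6*1.005^2 - 1*1.005 + 1.96*|1.005| = 7.0252


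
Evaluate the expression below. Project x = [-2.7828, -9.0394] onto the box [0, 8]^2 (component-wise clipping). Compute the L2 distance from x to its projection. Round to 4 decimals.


Project each component onto [0, 8].
clip(-2.7828) = 0.0, clip(-9.0394) = 0.0
Projection = [0.0, 0.0]
Squared diffs: [7.744, 81.7108]
Distance = sqrt(89.4548) = 9.4581
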